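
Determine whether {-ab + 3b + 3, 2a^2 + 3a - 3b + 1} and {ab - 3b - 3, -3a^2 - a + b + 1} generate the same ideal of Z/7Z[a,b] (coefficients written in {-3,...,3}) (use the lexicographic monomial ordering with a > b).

No, the ideals differ.

Since reduced Gröbner bases are canonical representatives of ideals under a given ordering, it suffices to compute and compare them.
Buchberger on the first generating set:
f_1 = -ab + 3b + 3, LT = ab.
f_2 = 2a^2 + 3a - 3b + 1, LT = a^2.

S(f_1,f_2): lcm = a^2b. S = -ab - 3a - 2b^2 + 3b.
  leading term ab: subtract (1)·f_1 from -ab - 3a - 2b^2 + 3b → -3a - 2b^2 - 3
  leading term a: no divisor's leading term divides it; move -3a to the remainder.
  leading term b^2: no divisor's leading term divides it; move -2b^2 to the remainder.
  leading term 1: no divisor's leading term divides it; move -3 to the remainder.
  remainder -3a - 2b^2 - 3 ≠ 0; add g_3 = -3a - 2b^2 - 3 to the basis.

S(f_1,g_3): lcm = ab. S = -3b^3 + 3b - 3.
  leading term b^3: no divisor's leading term divides it; move -3b^3 to the remainder.
  leading term b: no divisor's leading term divides it; move 3b to the remainder.
  leading term 1: no divisor's leading term divides it; move -3 to the remainder.
  remainder -3b^3 + 3b - 3 ≠ 0; add g_4 = -3b^3 + 3b - 3 to the basis.

The other S-polynomials (S(f_2,g_3), S(f_1,g_4), S(f_2,g_4), S(g_3,g_4)) all reduce to 0 modulo the current basis, so we have a Gröbner basis.
Inter-reduce: drop elements whose leading term is divisible by another's, tail-reduce, and make monic.
Reduced Gröbner basis: {a + 3b^2 + 1, b^3 - b + 1}.

Buchberger on the second generating set:
h_1 = ab - 3b - 3, LT = ab.
h_2 = -3a^2 - a + b + 1, LT = a^2.

S(h_1,h_2): lcm = a^2b. S = -ab - 3a - 2b^2 - 2b.
  leading term ab: subtract (-1)·h_1 from -ab - 3a - 2b^2 - 2b → -3a - 2b^2 + 2b - 3
  leading term a: no divisor's leading term divides it; move -3a to the remainder.
  leading term b^2: no divisor's leading term divides it; move -2b^2 to the remainder.
  leading term b: no divisor's leading term divides it; move 2b to the remainder.
  leading term 1: no divisor's leading term divides it; move -3 to the remainder.
  remainder -3a - 2b^2 + 2b - 3 ≠ 0; add k_3 = -3a - 2b^2 + 2b - 3 to the basis.

S(h_1,k_3): lcm = ab. S = -3b^3 + 3b^2 + 3b - 3.
  leading term b^3: no divisor's leading term divides it; move -3b^3 to the remainder.
  leading term b^2: no divisor's leading term divides it; move 3b^2 to the remainder.
  leading term b: no divisor's leading term divides it; move 3b to the remainder.
  leading term 1: no divisor's leading term divides it; move -3 to the remainder.
  remainder -3b^3 + 3b^2 + 3b - 3 ≠ 0; add k_4 = -3b^3 + 3b^2 + 3b - 3 to the basis.

The other S-polynomials (S(h_2,k_3), S(h_1,k_4), S(h_2,k_4), S(k_3,k_4)) all reduce to 0 modulo the current basis, so we have a Gröbner basis.
Inter-reduce: drop elements whose leading term is divisible by another's, tail-reduce, and make monic.
Reduced Gröbner basis: {a + 3b^2 - 3b + 1, b^3 - b^2 - b + 1}.

Since the reduced bases disagree, the two ideals are not the same.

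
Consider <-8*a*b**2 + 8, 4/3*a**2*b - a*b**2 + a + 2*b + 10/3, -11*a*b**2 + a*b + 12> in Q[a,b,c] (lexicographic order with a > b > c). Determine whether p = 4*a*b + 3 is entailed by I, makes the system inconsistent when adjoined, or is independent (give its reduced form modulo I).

First compute the reduced Gröbner basis of I by Buchberger's algorithm.
f_1 = -8*a*b**2 + 8, LT = a*b**2.
f_2 = 4/3*a**2*b - a*b**2 + a + 2*b + 10/3, LT = a**2*b.
f_3 = -11*a*b**2 + a*b + 12, LT = a*b**2.

S(f_1,f_2): lcm = a**2*b**2. S = 3/4*a*b**3 - 3/4*a*b - a - 3/2*b**2 - 5/2*b.
  reduce S modulo (f_1, f_2, f_3):
  remainder -3/4*a*b - a - 3/2*b**2 - 7/4*b ≠ 0; add h_4 = -3/4*a*b - a - 3/2*b**2 - 7/4*b to the basis.

S(f_1,f_3): lcm = a*b**2. S = 1/11*a*b + 1/11.
  reduce S modulo (f_1, f_2, f_3, h_4):
  remainder -4/33*a - 2/11*b**2 - 7/33*b + 1/11 ≠ 0; add h_5 = -4/33*a - 2/11*b**2 - 7/33*b + 1/11 to the basis.

S(f_2,f_3): lcm = a**2*b**2. S = 1/11*a**2*b - 3/4*a*b**3 + 3/4*a*b + 12/11*a + 3/2*b**2 + 5/2*b.
  reduce S modulo (f_1, f_2, f_3, h_4, h_5):
  remainder -3/88*b**2 - 31/176*b - 25/176 ≠ 0; add h_6 = -3/88*b**2 - 31/176*b - 25/176 to the basis.

S(f_1,h_4): lcm = a*b**2. S = -4/3*a*b - 2*b**3 - 7/3*b**2 - 1.
  reduce S modulo (f_1, f_2, f_3, h_4, h_5, h_6):
  remainder -33*b - 33 ≠ 0; add h_7 = -33*b - 33 to the basis.

The other S-polynomials (S(f_2,h_4), S(f_3,h_4), S(f_1,h_5), S(f_2,h_5), S(f_3,h_5), S(h_4,h_5), S(f_1,h_6), S(f_2,h_6), S(f_3,h_6), S(h_4,h_6), S(h_5,h_6), S(f_1,h_7), S(f_2,h_7), S(f_3,h_7), S(h_4,h_7), S(h_5,h_7), S(h_6,h_7)) all reduce to 0 modulo the current basis, so we have a Gröbner basis.
Inter-reduce: drop elements whose leading term is divisible by another's, tail-reduce, and make monic.
Reduced Gröbner basis: {a - 1, b + 1}.
Label its elements g_1 = a - 1, g_2 = b + 1.

Reduce p = 4*a*b + 3 modulo G:
  leading term a*b: subtract (4*b)·g_1 from 4*a*b + 3 → 4*b + 3
  leading term b: subtract (4)·g_2 from 4*b + 3 → -1
  leading term 1: no divisor's leading term divides it; move -1 to the remainder.
  normal form = -1.
The normal form is nonzero, so p ∉ I. Since p minus its normal form lies in I, I + (p) = I + (r) where r = -1; decide whether this ideal is the whole ring.
Here r = -1 is a nonzero constant, hence a unit: 1 ∈ I + (p), the Gröbner basis of I + (p) is {1}, and the enlarged system has no common solution — adjoining p is inconsistent.

Adjoining 4*a*b + 3 makes the ideal the whole ring: the system is inconsistent.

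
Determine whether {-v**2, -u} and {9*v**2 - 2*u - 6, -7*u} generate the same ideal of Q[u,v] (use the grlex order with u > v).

No, the ideals differ.

Since reduced Gröbner bases are canonical representatives of ideals under a given ordering, it suffices to compute and compare them.
Buchberger on the first generating set:
f_1 = -v**2, LT = v**2.
f_2 = -u, LT = u.

The S-polynomials (S(f_1,f_2)) all reduce to 0 modulo the current basis, so we have a Gröbner basis.
Inter-reduce: drop elements whose leading term is divisible by another's, tail-reduce, and make monic.
Reduced Gröbner basis: {v**2, u}.

Buchberger on the second generating set:
h_1 = 9*v**2 - 2*u - 6, LT = v**2.
h_2 = -7*u, LT = u.

The S-polynomials (S(h_1,h_2)) all reduce to 0 modulo the current basis, so we have a Gröbner basis.
Inter-reduce: drop elements whose leading term is divisible by another's, tail-reduce, and make monic.
Reduced Gröbner basis: {v**2 - 2/3, u}.

These differ, so the ideals are not equal.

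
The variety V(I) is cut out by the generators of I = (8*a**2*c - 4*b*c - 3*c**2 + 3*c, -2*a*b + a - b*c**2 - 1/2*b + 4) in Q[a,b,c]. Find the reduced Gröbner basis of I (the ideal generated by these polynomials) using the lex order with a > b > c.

G = {a**2*c - 1/2*b*c - 3/8*c**2 + 3/8*c, a*b - 1/2*a + 1/2*b*c**2 + 1/4*b - 2, a*c**3 - 15/2*a*c + 2*b**2*c - b*c**5 - b*c**3 + 3/2*b*c**2 - 11/4*b*c + 4*c**3 - 3/4*c**2 + 11/4*c, b**3*c - 1/2*b**2*c**5 - 1/2*b**2*c**3 + 3/4*b**2*c**2 - 15/8*b**2*c + 4*b*c**3 - 3/4*b*c**2 + 3*b*c + 3/16*c**2 - 131/16*c}

This is the nonlinear analogue of row-reducing a linear system.

f_1 = 8*a**2*c - 4*b*c - 3*c**2 + 3*c, LT = a**2*c.
f_2 = -2*a*b + a - b*c**2 - 1/2*b + 4, LT = a*b.

S(f_1,f_2): lcm = a**2*b*c. S = 1/2*a**2*c - 1/2*a*b*c**3 - 1/4*a*b*c + 2*a*c - 1/2*b**2*c - 3/8*b*c**2 + 3/8*b*c.
  reduce S modulo (f_1, f_2):
  remainder -1/4*a*c**3 + 15/8*a*c - 1/2*b**2*c + 1/4*b*c**5 + 1/4*b*c**3 - 3/8*b*c**2 + 11/16*b*c - c**3 + 3/16*c**2 - 11/16*c ≠ 0; add g_3 = -1/4*a*c**3 + 15/8*a*c - 1/2*b**2*c + 1/4*b*c**5 + 1/4*b*c**3 - 3/8*b*c**2 + 11/16*b*c - c**3 + 3/16*c**2 - 11/16*c to the basis.

S(f_2,g_3): lcm = a*b*c**3. S = 15/2*a*b*c - 1/2*a*c**3 - 2*b**3*c + b**2*c**5 + b**2*c**3 - 3/2*b**2*c**2 + 11/4*b**2*c + 1/2*b*c**5 - 15/4*b*c**3 + 3/4*b*c**2 - 11/4*b*c - 2*c**3.
  reduce S modulo (f_1, f_2, g_3):
  remainder -2*b**3*c + b**2*c**5 + b**2*c**3 - 3/2*b**2*c**2 + 15/4*b**2*c - 8*b*c**3 + 3/2*b*c**2 - 6*b*c - 3/8*c**2 + 131/8*c ≠ 0; add g_4 = -2*b**3*c + b**2*c**5 + b**2*c**3 - 3/2*b**2*c**2 + 15/4*b**2*c - 8*b*c**3 + 3/2*b*c**2 - 6*b*c - 3/8*c**2 + 131/8*c to the basis.

The other S-polynomials (S(f_1,g_3), S(f_1,g_4), S(f_2,g_4), S(g_3,g_4)) all reduce to 0 modulo the current basis, so we have a Gröbner basis.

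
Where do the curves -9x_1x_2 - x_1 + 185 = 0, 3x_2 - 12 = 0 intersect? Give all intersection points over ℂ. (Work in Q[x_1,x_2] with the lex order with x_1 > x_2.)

{(5, 4)}

Compute a lex Gröbner basis by Buchberger's algorithm.
f_1 = -9x_1x_2 - x_1 + 185, LT = x_1x_2.
f_2 = 3x_2 - 12, LT = x_2.

S(f_1,f_2): lcm = x_1x_2. S = \tfrac{37}{9}x_1 - \tfrac{185}{9}.
  leading term x_1: no divisor's leading term divides it; move \tfrac{37}{9}x_1 to the remainder.
  leading term 1: no divisor's leading term divides it; move -\tfrac{185}{9} to the remainder.
  remainder \tfrac{37}{9}x_1 - \tfrac{185}{9} ≠ 0; add h_3 = \tfrac{37}{9}x_1 - \tfrac{185}{9} to the basis.

The other S-polynomials (S(f_1,h_3), S(f_2,h_3)) all reduce to 0 modulo the current basis, so we have a Gröbner basis.
Inter-reduce: drop elements whose leading term is divisible by another's, tail-reduce, and make monic.
Reduced Gröbner basis: {x_1 - 5, x_2 - 4}.

Elimination: the polynomial x_2 - 4 lies in the elimination ideal for x_2, so x_2 ∈ {4}. For each such x_2, the remaining basis elements (now univariate) give the rest of the solution.
  x_2 = 4: the earlier basis element becomes x_1 - 5 = 0, giving x_1 = 5 — point (5, 4).
Substituting each solution back into the original system confirms all equations vanish.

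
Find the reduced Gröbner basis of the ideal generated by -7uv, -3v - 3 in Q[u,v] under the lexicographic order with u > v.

f_1 = -7uv, LT = uv.
f_2 = -3v - 3, LT = v.

S(f_1,f_2): lcm = uv. S = -u.
  leading term u: no divisor's leading term divides it; move -u to the remainder.
  remainder -u ≠ 0; add g_3 = -u to the basis.

The other S-polynomials (S(f_1,g_3), S(f_2,g_3)) all reduce to 0 modulo the current basis, so we have a Gröbner basis.
Inter-reduce: drop elements whose leading term is divisible by another's, tail-reduce, and make monic.

G = {u, v + 1}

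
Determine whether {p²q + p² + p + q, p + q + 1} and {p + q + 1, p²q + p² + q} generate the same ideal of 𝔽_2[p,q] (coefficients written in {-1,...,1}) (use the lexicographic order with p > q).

No, the ideals differ.

For a fixed monomial order, each ideal has a unique reduced Gröbner basis; comparing bases decides equality.
Buchberger on the first generating set:
f_1 = p²q + p² + p + q, LT = p²q.
f_2 = p + q + 1, LT = p.

S(f_1,f_2): lcm = p²q. S = p² + pq² + pq + p + q.
  leading term p²: subtract (p)·f_2 from p² + pq² + pq + p + q → pq² + q
  leading term pq²: subtract (q²)·f_2 from pq² + q → q³ + q² + q
  leading term q³: no divisor's leading term divides it; move q³ to the remainder.
  leading term q²: no divisor's leading term divides it; move q² to the remainder.
  leading term q: no divisor's leading term divides it; move q to the remainder.
  remainder q³ + q² + q ≠ 0; add g_3 = q³ + q² + q to the basis.

The other S-polynomials (S(f_1,g_3), S(f_2,g_3)) all reduce to 0 modulo the current basis, so we have a Gröbner basis.
Inter-reduce: drop elements whose leading term is divisible by another's, tail-reduce, and make monic.
Reduced Gröbner basis: {p + q + 1, q³ + q² + q}.

Buchberger on the second generating set:
h_1 = p + q + 1, LT = p.
h_2 = p²q + p² + q, LT = p²q.

S(h_1,h_2): lcm = p²q. S = p² + pq² + pq + q.
  leading term p²: subtract (p)·h_1 from p² + pq² + pq + q → pq² + p + q
  leading term pq²: subtract (q²)·h_1 from pq² + p + q → p + q³ + q² + q
  leading term p: subtract (1)·h_1 from p + q³ + q² + q → q³ + q² + 1
  leading term q³: no divisor's leading term divides it; move q³ to the remainder.
  leading term q²: no divisor's leading term divides it; move q² to the remainder.
  leading term 1: no divisor's leading term divides it; move 1 to the remainder.
  remainder q³ + q² + 1 ≠ 0; add k_3 = q³ + q² + 1 to the basis.

The other S-polynomials (S(h_1,k_3), S(h_2,k_3)) all reduce to 0 modulo the current basis, so we have a Gröbner basis.
Inter-reduce: drop elements whose leading term is divisible by another's, tail-reduce, and make monic.
Reduced Gröbner basis: {p + q + 1, q³ + q² + 1}.

Since the reduced bases disagree, the two ideals are not the same.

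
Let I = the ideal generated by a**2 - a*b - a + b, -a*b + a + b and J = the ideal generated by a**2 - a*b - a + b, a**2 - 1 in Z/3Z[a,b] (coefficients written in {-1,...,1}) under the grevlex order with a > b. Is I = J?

No, the ideals differ.

Two ideals are equal iff their reduced Gröbner bases coincide (the reduced basis is unique for a fixed ordering).
Buchberger on the first generating set:
f_1 = a**2 - a*b - a + b, LT = a**2.
f_2 = -a*b + a + b, LT = a*b.

S(f_1,f_2): lcm = a**2*b. S = -a*b**2 + a**2 + b**2.
  leading term a*b**2: subtract (b)·f_2 from -a*b**2 + a**2 + b**2 → a**2 - a*b
  leading term a**2: subtract (1)·f_1 from a**2 - a*b → a - b
  leading term a: no divisor's leading term divides it; move a to the remainder.
  leading term b: no divisor's leading term divides it; move -b to the remainder.
  remainder a - b ≠ 0; add g_3 = a - b to the basis.

S(f_1,g_3): lcm = a**2. S = -a + b.
  leading term a: subtract (-1)·g_3 from -a + b → 0
  remainder 0.

S(f_2,g_3): lcm = a*b. S = b**2 - a - b.
  leading term b**2: no divisor's leading term divides it; move b**2 to the remainder.
  leading term a: subtract (-1)·g_3 from -a - b → b
  leading term b: no divisor's leading term divides it; move b to the remainder.
  remainder b**2 + b ≠ 0; add g_4 = b**2 + b to the basis.

S(f_1,g_4): leading monomials are coprime, so the S-polynomial reduces to 0 (Buchberger's first criterion).
S(f_2,g_4): lcm = a*b**2. S = a*b - b**2.
  leading term a*b: subtract (-1)·f_2 from a*b - b**2 → -b**2 + a + b
  leading term b**2: subtract (-1)·g_4 from -b**2 + a + b → a - b
  leading term a: subtract (1)·g_3 from a - b → 0
  remainder 0.

S(g_3,g_4): leading monomials are coprime, so the S-polynomial reduces to 0 (Buchberger's first criterion).
Every S-polynomial of the final basis reduces to 0, so we have a Gröbner basis.
Inter-reduce: drop elements whose leading term is divisible by another's, tail-reduce, and make monic.
Reduced Gröbner basis: {b**2 + b, a - b}.

Buchberger on the second generating set:
h_1 = a**2 - a*b - a + b, LT = a**2.
h_2 = a**2 - 1, LT = a**2.

S(h_1,h_2): lcm = a**2. S = -a*b - a + b + 1.
  leading term a*b: no divisor's leading term divides it; move -a*b to the remainder.
  leading term a: no divisor's leading term divides it; move -a to the remainder.
  leading term b: no divisor's leading term divides it; move b to the remainder.
  leading term 1: no divisor's leading term divides it; move 1 to the remainder.
  remainder -a*b - a + b + 1 ≠ 0; add k_3 = -a*b - a + b + 1 to the basis.

S(h_1,k_3): lcm = a**2*b. S = -a*b**2 - a**2 + b**2 + a.
  leading term a*b**2: subtract (b)·k_3 from -a*b**2 - a**2 + b**2 + a → -a**2 + a*b + a - b
  leading term a**2: subtract (-1)·h_1 from -a**2 + a*b + a - b → 0
  remainder 0.

S(h_2,k_3): lcm = a**2*b. S = -a**2 + a*b + a - b.
  leading term a**2: subtract (-1)·h_1 from -a**2 + a*b + a - b → 0
  remainder 0.

Every S-polynomial of the final basis reduces to 0, so we have a Gröbner basis.
Inter-reduce: drop elements whose leading term is divisible by another's, tail-reduce, and make monic.
Reduced Gröbner basis: {a**2 - 1, a*b + a - b - 1}.

These differ, so the ideals are not equal.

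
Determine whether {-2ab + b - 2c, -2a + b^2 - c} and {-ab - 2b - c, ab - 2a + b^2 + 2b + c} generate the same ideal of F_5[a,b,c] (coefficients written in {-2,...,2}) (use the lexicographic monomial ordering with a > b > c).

Since reduced Gröbner bases are canonical representatives of ideals under a given ordering, it suffices to compute and compare them.
Buchberger on the first generating set:
f_1 = -2ab + b - 2c, LT = ab.
f_2 = -2a + b^2 - c, LT = a.

S(f_1,f_2): lcm = ab. S = -2b^3 + 2bc + 2b + c.
  reduce S modulo (f_1, f_2):
  remainder -2b^3 + 2bc + 2b + c ≠ 0; add g_3 = -2b^3 + 2bc + 2b + c to the basis.

The other S-polynomials (S(f_1,g_3), S(f_2,g_3)) all reduce to 0 modulo the current basis, so we have a Gröbner basis.
Inter-reduce: drop elements whose leading term is divisible by another's, tail-reduce, and make monic.
Reduced Gröbner basis: {a + 2b^2 - 2c, b^3 - bc - b + 2c}.

Buchberger on the second generating set:
h_1 = -ab - 2b - c, LT = ab.
h_2 = ab - 2a + b^2 + 2b + c, LT = ab.

S(h_1,h_2): lcm = ab. S = 2a - b^2.
  reduce S modulo (h_1, h_2):
  remainder 2a - b^2 ≠ 0; add k_3 = 2a - b^2 to the basis.

S(h_1,k_3): lcm = ab. S = -2b^3 + 2b + c.
  reduce S modulo (h_1, h_2, k_3):
  remainder -2b^3 + 2b + c ≠ 0; add k_4 = -2b^3 + 2b + c to the basis.

The other S-polynomials (S(h_2,k_3), S(h_1,k_4), S(h_2,k_4), S(k_3,k_4)) all reduce to 0 modulo the current basis, so we have a Gröbner basis.
Inter-reduce: drop elements whose leading term is divisible by another's, tail-reduce, and make monic.
Reduced Gröbner basis: {a + 2b^2, b^3 - b + 2c}.

Since the reduced bases disagree, the two ideals are not the same.
The choice of monomial ordering does not affect the verdict — as long as both bases are computed under the same ordering, their equality decides ideal equality.

No, the ideals differ.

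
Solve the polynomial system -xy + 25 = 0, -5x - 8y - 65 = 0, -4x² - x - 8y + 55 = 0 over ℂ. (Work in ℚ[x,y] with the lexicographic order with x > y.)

Compute a lex Gröbner basis by Buchberger's algorithm.
f_1 = -xy + 25, LT = xy.
f_2 = -5x - 8y - 65, LT = x.
f_3 = -4x² - x - 8y + 55, LT = x².

S(f_1,f_2): lcm = xy. S = -8/5y² - 13y - 25.
  leading term y²: no divisor's leading term divides it; move -8/5y² to the remainder.
  leading term y: no divisor's leading term divides it; move -13y to the remainder.
  leading term 1: no divisor's leading term divides it; move -25 to the remainder.
  remainder -8/5y² - 13y - 25 ≠ 0; add h_4 = -8/5y² - 13y - 25 to the basis.

S(f_1,f_3): lcm = x²y. S = -¼xy - 25x - 2y² + 55/4y.
  leading term xy: subtract (¼)·f_1 from -¼xy - 25x - 2y² + 55/4y → -25x - 2y² + 55/4y - 25/4
  leading term x: subtract (5)·f_2 from -25x - 2y² + 55/4y - 25/4 → -2y² + 215/4y + 1275/4
  leading term y²: subtract (5/4)·h_4 from -2y² + 215/4y + 1275/4 → 70y + 350
  leading term y: no divisor's leading term divides it; move 70y to the remainder.
  leading term 1: no divisor's leading term divides it; move 350 to the remainder.
  remainder 70y + 350 ≠ 0; add h_5 = 70y + 350 to the basis.

The other S-polynomials (S(f_2,f_3), S(f_1,h_4), S(f_2,h_4), S(f_3,h_4), S(f_1,h_5), S(f_2,h_5), S(f_3,h_5), S(h_4,h_5)) all reduce to 0 modulo the current basis, so we have a Gröbner basis.
Inter-reduce: drop elements whose leading term is divisible by another's, tail-reduce, and make monic.
Reduced Gröbner basis: {x + 5, y + 5}.

The lex basis is triangular: the last element involves only y. Solving y + 5 = 0 gives y ∈ {-5}; substituting each value into the earlier elements determines the remaining variables.
  y = -5: the earlier basis element becomes x + 5 = 0, giving x = -5 — point (-5, -5).
Check: every point annihilates each of the original generators.

{(-5, -5)}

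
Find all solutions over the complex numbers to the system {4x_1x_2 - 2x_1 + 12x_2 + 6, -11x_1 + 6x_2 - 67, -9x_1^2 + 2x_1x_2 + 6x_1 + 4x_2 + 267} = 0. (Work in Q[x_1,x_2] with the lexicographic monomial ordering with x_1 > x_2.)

{(-5, 2)}

Compute a lex Gröbner basis by Buchberger's algorithm.
f_1 = 4x_1x_2 - 2x_1 + 12x_2 + 6, LT = x_1x_2.
f_2 = -11x_1 + 6x_2 - 67, LT = x_1.
f_3 = -9x_1^2 + 2x_1x_2 + 6x_1 + 4x_2 + 267, LT = x_1^2.

S(f_1,f_2): lcm = x_1x_2. S = -1/2x_1 + 6/11x_2^2 - 34/11x_2 + 3/2.
  leading term x_1: subtract (1/22)·f_2 from -1/2x_1 + 6/11x_2^2 - 34/11x_2 + 3/2 → 6/11x_2^2 - 37/11x_2 + 50/11
  leading term x_2^2: no divisor's leading term divides it; move 6/11x_2^2 to the remainder.
  leading term x_2: no divisor's leading term divides it; move -37/11x_2 to the remainder.
  leading term 1: no divisor's leading term divides it; move 50/11 to the remainder.
  remainder 6/11x_2^2 - 37/11x_2 + 50/11 ≠ 0; add h_4 = 6/11x_2^2 - 37/11x_2 + 50/11 to the basis.

S(f_1,f_3): lcm = x_1^2x_2. S = -1/2x_1^2 + 2/9x_1x_2^2 + 11/3x_1x_2 + 3/2x_1 + 4/9x_2^2 + 89/3x_2.
  leading term x_1^2: subtract (1/22x_1)·f_2 from -1/2x_1^2 + 2/9x_1x_2^2 + 11/3x_1x_2 + 3/2x_1 + 4/9x_2^2 + 89/3x_2 → 2/9x_1x_2^2 + 112/33x_1x_2 + 50/11x_1 + 4/9x_2^2 + 89/3x_2
  leading term x_1x_2^2: subtract (1/18x_2)·f_1 from 2/9x_1x_2^2 + 112/33x_1x_2 + 50/11x_1 + 4/9x_2^2 + 89/3x_2 → 347/99x_1x_2 + 50/11x_1 - 2/9x_2^2 + 88/3x_2
  leading term x_1x_2: subtract (347/396)·f_1 from 347/99x_1x_2 + 50/11x_1 - 2/9x_2^2 + 88/3x_2 → 1247/198x_1 - 2/9x_2^2 + 207/11x_2 - 347/66
  leading term x_1: subtract (-1247/2178)·f_2 from 1247/198x_1 - 2/9x_2^2 + 207/11x_2 - 347/66 → -2/9x_2^2 + 8078/363x_2 - 47500/1089
  leading term x_2^2: subtract (-11/27)·h_4 from -2/9x_2^2 + 8078/363x_2 - 47500/1089 → 68225/3267x_2 - 136450/3267
  leading term x_2: no divisor's leading term divides it; move 68225/3267x_2 to the remainder.
  leading term 1: no divisor's leading term divides it; move -136450/3267 to the remainder.
  remainder 68225/3267x_2 - 136450/3267 ≠ 0; add h_5 = 68225/3267x_2 - 136450/3267 to the basis.

The other S-polynomials (S(f_2,f_3), S(f_1,h_4), S(f_2,h_4), S(f_3,h_4), S(f_1,h_5), S(f_2,h_5), S(f_3,h_5), S(h_4,h_5)) all reduce to 0 modulo the current basis, so we have a Gröbner basis.
Inter-reduce: drop elements whose leading term is divisible by another's, tail-reduce, and make monic.
Reduced Gröbner basis: {x_1 + 5, x_2 - 2}.

The lex basis is triangular: the last element involves only x_2. Solving x_2 - 2 = 0 gives x_2 ∈ {2}; substituting each value into the earlier elements determines the remaining variables.
  x_2 = 2: the earlier basis element becomes x_1 + 5 = 0, giving x_1 = -5 — point (-5, 2).
Substituting each solution back into the original system confirms all equations vanish.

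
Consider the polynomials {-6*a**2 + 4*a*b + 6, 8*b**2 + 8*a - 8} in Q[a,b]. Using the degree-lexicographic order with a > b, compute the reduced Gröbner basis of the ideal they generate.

The reduced Gröbner basis is the canonical form of the ideal for this ordering.

f_1 = -6*a**2 + 4*a*b + 6, LT = a**2.
f_2 = 8*b**2 + 8*a - 8, LT = b**2.

The S-polynomials (S(f_1,f_2)) all reduce to 0 modulo the current basis, so we have a Gröbner basis.

G = {a**2 - 2/3*a*b - 1, b**2 + a - 1}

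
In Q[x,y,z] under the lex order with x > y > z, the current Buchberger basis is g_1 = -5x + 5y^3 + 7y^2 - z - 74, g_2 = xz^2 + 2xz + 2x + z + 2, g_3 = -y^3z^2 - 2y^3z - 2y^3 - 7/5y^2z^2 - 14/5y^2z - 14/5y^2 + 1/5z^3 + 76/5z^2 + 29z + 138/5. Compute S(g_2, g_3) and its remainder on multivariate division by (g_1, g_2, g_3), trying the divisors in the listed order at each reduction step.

lcm(LM(g_2), LM(g_3)) = xy^3z^2.
S = (lcm/LT(g_2))·g_2 − (lcm/LT(g_3))·g_3 = -7/5xy^2z^2 - 14/5xy^2z - 14/5xy^2 + 1/5xz^3 + 76/5xz^2 + 29xz + 138/5x + y^3z + 2y^3.
Reduce S modulo (g_1, g_2, g_3) in that order:
  leading term xy^2z^2: subtract (7/25y^2z^2)·g_1 from -7/5xy^2z^2 - 14/5xy^2z - 14/5xy^2 + 1/5xz^3 + 76/5xz^2 + 29xz + 138/5x + y^3z + 2y^3 → -14/5xy^2z - 14/5xy^2 + 1/5xz^3 + 76/5xz^2 + 29xz + 138/5x - 7/5y^5z^2 - 49/25y^4z^2 + y^3z + 2y^3 + 7/25y^2z^3 + 518/25y^2z^2
  leading term xy^2z: subtract (14/25y^2z)·g_1 from -14/5xy^2z - 14/5xy^2 + 1/5xz^3 + 76/5xz^2 + 29xz + 138/5x - 7/5y^5z^2 - 49/25y^4z^2 + y^3z + 2y^3 + 7/25y^2z^3 + 518/25y^2z^2 → -14/5xy^2 + 1/5xz^3 + 76/5xz^2 + 29xz + 138/5x - 7/5y^5z^2 - 14/5y^5z - 49/25y^4z^2 - 98/25y^4z + y^3z + 2y^3 + 7/25y^2z^3 + 532/25y^2z^2 + 1036/25y^2z
  leading term xy^2: subtract (14/25y^2)·g_1 from -14/5xy^2 + 1/5xz^3 + 76/5xz^2 + 29xz + 138/5x - 7/5y^5z^2 - 14/5y^5z - 49/25y^4z^2 - 98/25y^4z + y^3z + 2y^3 + 7/25y^2z^3 + 532/25y^2z^2 + 1036/25y^2z → 1/5xz^3 + 76/5xz^2 + 29xz + 138/5x - 7/5y^5z^2 - 14/5y^5z - 14/5y^5 - 49/25y^4z^2 - 98/25y^4z - 98/25y^4 + y^3z + 2y^3 + 7/25y^2z^3 + 532/25y^2z^2 + 42y^2z + 1036/25y^2
  leading term xz^3: subtract (-1/25z^3)·g_1 from 1/5xz^3 + 76/5xz^2 + 29xz + 138/5x - 7/5y^5z^2 - 14/5y^5z - 14/5y^5 - 49/25y^4z^2 - 98/25y^4z - 98/25y^4 + y^3z + 2y^3 + 7/25y^2z^3 + 532/25y^2z^2 + 42y^2z + 1036/25y^2 → 76/5xz^2 + 29xz + 138/5x - 7/5y^5z^2 - 14/5y^5z - 14/5y^5 - 49/25y^4z^2 - 98/25y^4z - 98/25y^4 + 1/5y^3z^3 + y^3z + 2y^3 + 14/25y^2z^3 + 532/25y^2z^2 + 42y^2z + 1036/25y^2 - 1/25z^4 - 74/25z^3
  leading term xz^2: subtract (-76/25z^2)·g_1 from 76/5xz^2 + 29xz + 138/5x - 7/5y^5z^2 - 14/5y^5z - 14/5y^5 - 49/25y^4z^2 - 98/25y^4z - 98/25y^4 + 1/5y^3z^3 + y^3z + 2y^3 + 14/25y^2z^3 + 532/25y^2z^2 + 42y^2z + 1036/25y^2 - 1/25z^4 - 74/25z^3 → 29xz + 138/5x - 7/5y^5z^2 - 14/5y^5z - 14/5y^5 - 49/25y^4z^2 - 98/25y^4z - 98/25y^4 + 1/5y^3z^3 + 76/5y^3z^2 + y^3z + 2y^3 + 14/25y^2z^3 + 1064/25y^2z^2 + 42y^2z + 1036/25y^2 - 1/25z^4 - 6z^3 - 5624/25z^2
  leading term xz: subtract (-29/5z)·g_1 from 29xz + 138/5x - 7/5y^5z^2 - 14/5y^5z - 14/5y^5 - 49/25y^4z^2 - 98/25y^4z - 98/25y^4 + 1/5y^3z^3 + 76/5y^3z^2 + y^3z + 2y^3 + 14/25y^2z^3 + 1064/25y^2z^2 + 42y^2z + 1036/25y^2 - 1/25z^4 - 6z^3 - 5624/25z^2 → 138/5x - 7/5y^5z^2 - 14/5y^5z - 14/5y^5 - 49/25y^4z^2 - 98/25y^4z - 98/25y^4 + 1/5y^3z^3 + 76/5y^3z^2 + 30y^3z + 2y^3 + 14/25y^2z^3 + 1064/25y^2z^2 + 413/5y^2z + 1036/25y^2 - 1/25z^4 - 6z^3 - 5769/25z^2 - 2146/5z
  leading term x: subtract (-138/25)·g_1 from 138/5x - 7/5y^5z^2 - 14/5y^5z - 14/5y^5 - 49/25y^4z^2 - 98/25y^4z - 98/25y^4 + 1/5y^3z^3 + 76/5y^3z^2 + 30y^3z + 2y^3 + 14/25y^2z^3 + 1064/25y^2z^2 + 413/5y^2z + 1036/25y^2 - 1/25z^4 - 6z^3 - 5769/25z^2 - 2146/5z → -7/5y^5z^2 - 14/5y^5z - 14/5y^5 - 49/25y^4z^2 - 98/25y^4z - 98/25y^4 + 1/5y^3z^3 + 76/5y^3z^2 + 30y^3z + 148/5y^3 + 14/25y^2z^3 + 1064/25y^2z^2 + 413/5y^2z + 2002/25y^2 - 1/25z^4 - 6z^3 - 5769/25z^2 - 10868/25z - 10212/25
  leading term y^5z^2: subtract (7/5y^2)·g_3 from -7/5y^5z^2 - 14/5y^5z - 14/5y^5 - 49/25y^4z^2 - 98/25y^4z - 98/25y^4 + 1/5y^3z^3 + 76/5y^3z^2 + 30y^3z + 148/5y^3 + 14/25y^2z^3 + 1064/25y^2z^2 + 413/5y^2z + 2002/25y^2 - 1/25z^4 - 6z^3 - 5769/25z^2 - 10868/25z - 10212/25 → 1/5y^3z^3 + 76/5y^3z^2 + 30y^3z + 148/5y^3 + 7/25y^2z^3 + 532/25y^2z^2 + 42y^2z + 1036/25y^2 - 1/25z^4 - 6z^3 - 5769/25z^2 - 10868/25z - 10212/25
  leading term y^3z^3: subtract (-1/5z)·g_3 from 1/5y^3z^3 + 76/5y^3z^2 + 30y^3z + 148/5y^3 + 7/25y^2z^3 + 532/25y^2z^2 + 42y^2z + 1036/25y^2 - 1/25z^4 - 6z^3 - 5769/25z^2 - 10868/25z - 10212/25 → 74/5y^3z^2 + 148/5y^3z + 148/5y^3 + 518/25y^2z^2 + 1036/25y^2z + 1036/25y^2 - 74/25z^3 - 5624/25z^2 - 2146/5z - 10212/25
  leading term y^3z^2: subtract (-74/5)·g_3 from 74/5y^3z^2 + 148/5y^3z + 148/5y^3 + 518/25y^2z^2 + 1036/25y^2z + 1036/25y^2 - 74/25z^3 - 5624/25z^2 - 2146/5z - 10212/25 → 0
The remainder is 0, so this S-polynomial contributes no new basis element.

S(g_2, g_3) = -7/5xy^2z^2 - 14/5xy^2z - 14/5xy^2 + 1/5xz^3 + 76/5xz^2 + 29xz + 138/5x + y^3z + 2y^3; remainder on division = 0.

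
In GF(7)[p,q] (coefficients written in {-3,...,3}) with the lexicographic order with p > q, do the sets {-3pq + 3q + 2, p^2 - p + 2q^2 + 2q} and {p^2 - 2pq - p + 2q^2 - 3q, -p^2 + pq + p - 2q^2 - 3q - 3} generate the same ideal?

Two ideals are equal iff their reduced Gröbner bases coincide (the reduced basis is unique for a fixed ordering).
Buchberger on the first generating set:
f_1 = -3pq + 3q + 2, LT = pq.
f_2 = p^2 - p + 2q^2 + 2q, LT = p^2.

S(f_1,f_2): lcm = p^2q. S = -3p - 2q^3 - 2q^2.
  leading term p: no divisor's leading term divides it; move -3p to the remainder.
  leading term q^3: no divisor's leading term divides it; move -2q^3 to the remainder.
  leading term q^2: no divisor's leading term divides it; move -2q^2 to the remainder.
  remainder -3p - 2q^3 - 2q^2 ≠ 0; add g_3 = -3p - 2q^3 - 2q^2 to the basis.

S(f_1,g_3): lcm = pq. S = -3q^4 - 3q^3 - q - 3.
  leading term q^4: no divisor's leading term divides it; move -3q^4 to the remainder.
  leading term q^3: no divisor's leading term divides it; move -3q^3 to the remainder.
  leading term q: no divisor's leading term divides it; move -q to the remainder.
  leading term 1: no divisor's leading term divides it; move -3 to the remainder.
  remainder -3q^4 - 3q^3 - q - 3 ≠ 0; add g_4 = -3q^4 - 3q^3 - q - 3 to the basis.

The other S-polynomials (S(f_2,g_3), S(f_1,g_4), S(f_2,g_4), S(g_3,g_4)) all reduce to 0 modulo the current basis, so we have a Gröbner basis.
Inter-reduce: drop elements whose leading term is divisible by another's, tail-reduce, and make monic.
Reduced Gröbner basis: {p + 3q^3 + 3q^2, q^4 + q^3 - 2q + 1}.

Buchberger on the second generating set:
h_1 = p^2 - 2pq - p + 2q^2 - 3q, LT = p^2.
h_2 = -p^2 + pq + p - 2q^2 - 3q - 3, LT = p^2.

S(h_1,h_2): lcm = p^2. S = -pq + q - 3.
  leading term pq: no divisor's leading term divides it; move -pq to the remainder.
  leading term q: no divisor's leading term divides it; move q to the remainder.
  leading term 1: no divisor's leading term divides it; move -3 to the remainder.
  remainder -pq + q - 3 ≠ 0; add k_3 = -pq + q - 3 to the basis.

S(h_1,k_3): lcm = p^2q. S = -2pq^2 - 3p + 2q^3 - 3q^2.
  leading term pq^2: subtract (2q)·k_3 from -2pq^2 - 3p + 2q^3 - 3q^2 → -3p + 2q^3 + 2q^2 - q
  leading term p: no divisor's leading term divides it; move -3p to the remainder.
  leading term q^3: no divisor's leading term divides it; move 2q^3 to the remainder.
  leading term q^2: no divisor's leading term divides it; move 2q^2 to the remainder.
  leading term q: no divisor's leading term divides it; move -q to the remainder.
  remainder -3p + 2q^3 + 2q^2 - q ≠ 0; add k_4 = -3p + 2q^3 + 2q^2 - q to the basis.

S(k_3,k_4): lcm = pq. S = 3q^4 + 3q^3 + 2q^2 - q + 3.
  leading term q^4: no divisor's leading term divides it; move 3q^4 to the remainder.
  leading term q^3: no divisor's leading term divides it; move 3q^3 to the remainder.
  leading term q^2: no divisor's leading term divides it; move 2q^2 to the remainder.
  leading term q: no divisor's leading term divides it; move -q to the remainder.
  leading term 1: no divisor's leading term divides it; move 3 to the remainder.
  remainder 3q^4 + 3q^3 + 2q^2 - q + 3 ≠ 0; add k_5 = 3q^4 + 3q^3 + 2q^2 - q + 3 to the basis.

The other S-polynomials (S(h_2,k_3), S(h_1,k_4), S(h_2,k_4), S(h_1,k_5), S(h_2,k_5), S(k_3,k_5), S(k_4,k_5)) all reduce to 0 modulo the current basis, so we have a Gröbner basis.
Inter-reduce: drop elements whose leading term is divisible by another's, tail-reduce, and make monic.
Reduced Gröbner basis: {p - 3q^3 - 3q^2 - 2q, q^4 + q^3 + 3q^2 + 2q + 1}.

Since the reduced bases disagree, the two ideals are not the same.

No, the ideals differ.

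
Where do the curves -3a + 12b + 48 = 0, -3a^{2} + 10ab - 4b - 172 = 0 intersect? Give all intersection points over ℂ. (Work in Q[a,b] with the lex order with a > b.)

{(-78, -47/2), (-4, -5)}

Compute a lex Gröbner basis by Buchberger's algorithm.
f_1 = -3a + 12b + 48, LT = a.
f_2 = -3a^{2} + 10ab - 4b - 172, LT = a^{2}.

S(f_1,f_2): lcm = a^{2}. S = -\tfrac{2}{3}ab - 16a - \tfrac{4}{3}b - \tfrac{172}{3}.
  reduce S modulo (f_1, f_2):
  remainder -\tfrac{8}{3}b^{2} - 76b - \tfrac{940}{3} ≠ 0; add h_3 = -\tfrac{8}{3}b^{2} - 76b - \tfrac{940}{3} to the basis.

The other S-polynomials (S(f_1,h_3), S(f_2,h_3)) all reduce to 0 modulo the current basis, so we have a Gröbner basis.
Inter-reduce: drop elements whose leading term is divisible by another's, tail-reduce, and make monic.
Reduced Gröbner basis: {a - 4b - 16, b^{2} + \tfrac{57}{2}b + \tfrac{235}{2}}.

Since the basis is lex-ordered, b^{2} + \tfrac{57}{2}b + \tfrac{235}{2} is univariate in b. Its roots are {-47/2, -5}. Back-substituting each root into the other basis elements fixes the other coordinates.
  b = -47/2: the earlier basis element becomes a + 78 = 0, giving a = -78 — point (-78, -47/2).
  b = -5: the earlier basis element becomes a + 4 = 0, giving a = -4 — point (-4, -5).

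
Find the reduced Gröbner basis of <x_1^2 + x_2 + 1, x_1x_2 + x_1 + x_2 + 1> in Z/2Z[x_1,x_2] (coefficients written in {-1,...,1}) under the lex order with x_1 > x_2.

f_1 = x_1^2 + x_2 + 1, LT = x_1^2.
f_2 = x_1x_2 + x_1 + x_2 + 1, LT = x_1x_2.

S(f_1,f_2): lcm = x_1^2x_2. S = x_1^2 + x_1x_2 + x_1 + x_2^2 + x_2.
  leading term x_1^2: subtract (1)·f_1 from x_1^2 + x_1x_2 + x_1 + x_2^2 + x_2 → x_1x_2 + x_1 + x_2^2 + 1
  leading term x_1x_2: subtract (1)·f_2 from x_1x_2 + x_1 + x_2^2 + 1 → x_2^2 + x_2
  leading term x_2^2: no divisor's leading term divides it; move x_2^2 to the remainder.
  leading term x_2: no divisor's leading term divides it; move x_2 to the remainder.
  remainder x_2^2 + x_2 ≠ 0; add g_3 = x_2^2 + x_2 to the basis.

The other S-polynomials (S(f_1,g_3), S(f_2,g_3)) all reduce to 0 modulo the current basis, so we have a Gröbner basis.

G = {x_1^2 + x_2 + 1, x_1x_2 + x_1 + x_2 + 1, x_2^2 + x_2}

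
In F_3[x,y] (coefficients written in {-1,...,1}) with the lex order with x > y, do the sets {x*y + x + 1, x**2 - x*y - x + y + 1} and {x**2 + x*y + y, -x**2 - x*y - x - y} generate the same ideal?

No, the ideals differ.

For a fixed monomial order, each ideal has a unique reduced Gröbner basis; comparing bases decides equality.
Buchberger on the first generating set:
f_1 = x*y + x + 1, LT = x*y.
f_2 = x**2 - x*y - x + y + 1, LT = x**2.

S(f_1,f_2): lcm = x**2*y. S = x**2 + x*y**2 + x*y + x - y**2 - y.
  reduce S modulo (f_1, f_2):
  remainder x - y**2 + 1 ≠ 0; add g_3 = x - y**2 + 1 to the basis.

S(f_1,g_3): lcm = x*y. S = x + y**3 - y + 1.
  reduce S modulo (f_1, f_2, g_3):
  remainder y**3 + y**2 - y ≠ 0; add g_4 = y**3 + y**2 - y to the basis.

The other S-polynomials (S(f_2,g_3), S(f_1,g_4), S(f_2,g_4), S(g_3,g_4)) all reduce to 0 modulo the current basis, so we have a Gröbner basis.
Inter-reduce: drop elements whose leading term is divisible by another's, tail-reduce, and make monic.
Reduced Gröbner basis: {x - y**2 + 1, y**3 + y**2 - y}.

Buchberger on the second generating set:
h_1 = x**2 + x*y + y, LT = x**2.
h_2 = -x**2 - x*y - x - y, LT = x**2.

S(h_1,h_2): lcm = x**2. S = -x.
  reduce S modulo (h_1, h_2):
  remainder -x ≠ 0; add k_3 = -x to the basis.

S(h_1,k_3): lcm = x**2. S = x*y + y.
  reduce S modulo (h_1, h_2, k_3):
  remainder y ≠ 0; add k_4 = y to the basis.

The other S-polynomials (S(h_2,k_3), S(h_1,k_4), S(h_2,k_4), S(k_3,k_4)) all reduce to 0 modulo the current basis, so we have a Gröbner basis.
Inter-reduce: drop elements whose leading term is divisible by another's, tail-reduce, and make monic.
Reduced Gröbner basis: {x, y}.

The bases are distinct; the ideals are different.
The same test decides containment: I ⊆ J iff every generator of I reduces to 0 modulo a Gröbner basis of J.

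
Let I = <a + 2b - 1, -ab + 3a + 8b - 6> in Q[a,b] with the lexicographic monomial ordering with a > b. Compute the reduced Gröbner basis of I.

f_1 = a + 2b - 1, LT = a.
f_2 = -ab + 3a + 8b - 6, LT = ab.

S(f_1,f_2): lcm = ab. S = 3a + 2b^2 + 7b - 6.
  leading term a: subtract (3)·f_1 from 3a + 2b^2 + 7b - 6 → 2b^2 + b - 3
  leading term b^2: no divisor's leading term divides it; move 2b^2 to the remainder.
  leading term b: no divisor's leading term divides it; move b to the remainder.
  leading term 1: no divisor's leading term divides it; move -3 to the remainder.
  remainder 2b^2 + b - 3 ≠ 0; add g_3 = 2b^2 + b - 3 to the basis.

The other S-polynomials (S(f_1,g_3), S(f_2,g_3)) all reduce to 0 modulo the current basis, so we have a Gröbner basis.
Inter-reduce: drop elements whose leading term is divisible by another's, tail-reduce, and make monic.

G = {a + 2b - 1, b^2 + 1/2b - 3/2}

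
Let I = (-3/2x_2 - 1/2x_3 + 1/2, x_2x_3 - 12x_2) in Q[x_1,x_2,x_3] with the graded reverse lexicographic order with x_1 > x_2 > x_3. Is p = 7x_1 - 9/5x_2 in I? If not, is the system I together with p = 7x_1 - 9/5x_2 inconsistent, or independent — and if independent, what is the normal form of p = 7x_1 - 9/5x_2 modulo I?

7x_1 - 9/5x_2 is independent of I; its normal form modulo I is 7x_1 + 3/5x_3 - 3/5.

First compute the reduced Gröbner basis of I by Buchberger's algorithm.
f_1 = -3/2x_2 - 1/2x_3 + 1/2, LT = x_2.
f_2 = x_2x_3 - 12x_2, LT = x_2x_3.

S(f_1,f_2): lcm = x_2x_3. S = 1/3x_3^2 + 12x_2 - 1/3x_3.
  reduce S modulo (f_1, f_2):
  remainder 1/3x_3^2 - 13/3x_3 + 4 ≠ 0; add h_3 = 1/3x_3^2 - 13/3x_3 + 4 to the basis.

The other S-polynomials (S(f_1,h_3), S(f_2,h_3)) all reduce to 0 modulo the current basis, so we have a Gröbner basis.
Inter-reduce: drop elements whose leading term is divisible by another's, tail-reduce, and make monic.
Reduced Gröbner basis: {x_3^2 - 13x_3 + 12, x_2 + 1/3x_3 - 1/3}.
Label its elements g_1 = x_3^2 - 13x_3 + 12, g_2 = x_2 + 1/3x_3 - 1/3.

Reduce p = 7x_1 - 9/5x_2 modulo G:
  leading term x_1: no divisor's leading term divides it; move 7x_1 to the remainder.
  leading term x_2: subtract (-9/5)·g_2 from -9/5x_2 → 3/5x_3 - 3/5
  leading term x_3: no divisor's leading term divides it; move 3/5x_3 to the remainder.
  leading term 1: no divisor's leading term divides it; move -3/5 to the remainder.
  normal form = 7x_1 + 3/5x_3 - 3/5.
The normal form is nonzero, so p ∉ I. Since p minus its normal form lies in I, I + (p) = I + (r) where r = 7x_1 + 3/5x_3 - 3/5; decide whether this ideal is the whole ring.
Run Buchberger on G together with r (pairs among the g_i already reduce to 0 since G is a Gröbner basis):
g_1 = x_3^2 - 13x_3 + 12, LT = x_3^2.
g_2 = x_2 + 1/3x_3 - 1/3, LT = x_2.
r = 7x_1 + 3/5x_3 - 3/5, LT = x_1.

The S-polynomials (S(g_1,g_2), S(g_1,r), S(g_2,r)) all reduce to 0 modulo the current basis, so we have a Gröbner basis.
Inter-reduce: drop elements whose leading term is divisible by another's, tail-reduce, and make monic.
Reduced Gröbner basis: {x_3^2 - 13x_3 + 12, x_1 + 3/35x_3 - 3/35, x_2 + 1/3x_3 - 1/3}.
The reduced Gröbner basis of I + (p) is {x_3^2 - 13x_3 + 12, x_1 + 3/35x_3 - 3/35, x_2 + 1/3x_3 - 1/3} ≠ {1}, a proper ideal, so the enlarged system stays consistent: p is independent of I, with normal form 7x_1 + 3/5x_3 - 3/5.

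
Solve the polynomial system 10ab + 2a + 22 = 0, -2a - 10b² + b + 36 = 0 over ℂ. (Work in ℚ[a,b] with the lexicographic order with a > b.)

{(-1, 2), (187/20 - 11*sqrt(209)/20, -21/20 - sqrt(209)/20), (11*sqrt(209)/20 + 187/20, -21/20 + sqrt(209)/20)}

Compute a lex Gröbner basis by Buchberger's algorithm.
f_1 = 10ab + 2a + 22, LT = ab.
f_2 = -2a - 10b² + b + 36, LT = a.

S(f_1,f_2): lcm = ab. S = ⅕a - 5b³ + ½b² + 18b + 11/5.
  reduce S modulo (f_1, f_2):
  remainder -5b³ - ½b² + 181/10b + 29/5 ≠ 0; add h_3 = -5b³ - ½b² + 181/10b + 29/5 to the basis.

The other S-polynomials (S(f_1,h_3), S(f_2,h_3)) all reduce to 0 modulo the current basis, so we have a Gröbner basis.
Inter-reduce: drop elements whose leading term is divisible by another's, tail-reduce, and make monic.
Reduced Gröbner basis: {a + 5b² - ½b - 18, b³ + 1/10b² - 181/50b - 29/25}.

Elimination: the polynomial b³ + 1/10b² - 181/50b - 29/25 lies in the elimination ideal for b, so b ∈ {2, -21/20 - sqrt(209)/20, -21/20 + sqrt(209)/20}. For each such b, the remaining basis elements (now univariate) give the rest of the solution.
  b = 2: the earlier basis element becomes a + 1 = 0, giving a = -1 — point (-1, 2).
  b = -21/20 - sqrt(209)/20: the earlier basis element becomes a - 187/20 + 11*sqrt(209)/20 = 0, giving a = 187/20 - 11*sqrt(209)/20 — point (187/20 - 11*sqrt(209)/20, -21/20 - sqrt(209)/20).
  b = -21/20 + sqrt(209)/20: the earlier basis element becomes a - 187/20 - 11*sqrt(209)/20 = 0, giving a = 11*sqrt(209)/20 + 187/20 — point (11*sqrt(209)/20 + 187/20, -21/20 + sqrt(209)/20).
A lex Gröbner basis triangularizes the system, enabling back-substitution.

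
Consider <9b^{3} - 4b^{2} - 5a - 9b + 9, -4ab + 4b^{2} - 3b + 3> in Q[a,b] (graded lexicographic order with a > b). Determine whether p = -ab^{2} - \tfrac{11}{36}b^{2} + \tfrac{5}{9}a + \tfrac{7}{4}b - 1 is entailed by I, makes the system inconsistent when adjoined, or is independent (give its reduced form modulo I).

First compute the reduced Gröbner basis of I by Buchberger's algorithm.
f_1 = 9b^{3} - 4b^{2} - 5a - 9b + 9, LT = b^{3}.
f_2 = -4ab + 4b^{2} - 3b + 3, LT = ab.

S(f_1,f_2): lcm = ab^{3}. S = b^{4} - \tfrac{4}{9}ab^{2} - \tfrac{3}{4}b^{3} - \tfrac{5}{9}a^{2} - ab + \tfrac{3}{4}b^{2} + a.
  reduce S modulo (f_1, f_2):
  remainder -\tfrac{5}{9}a^{2} + \tfrac{47}{36}b^{2} + \tfrac{7}{12}a - \tfrac{7}{4}b + \tfrac{5}{12} ≠ 0; add h_3 = -\tfrac{5}{9}a^{2} + \tfrac{47}{36}b^{2} + \tfrac{7}{12}a - \tfrac{7}{4}b + \tfrac{5}{12} to the basis.

The other S-polynomials (S(f_1,h_3), S(f_2,h_3)) all reduce to 0 modulo the current basis, so we have a Gröbner basis.
Inter-reduce: drop elements whose leading term is divisible by another's, tail-reduce, and make monic.
Reduced Gröbner basis: {b^{3} - \tfrac{4}{9}b^{2} - \tfrac{5}{9}a - b + 1, a^{2} - \tfrac{47}{20}b^{2} - \tfrac{21}{20}a + \tfrac{63}{20}b - \tfrac{3}{4}, ab - b^{2} + \tfrac{3}{4}b - \tfrac{3}{4}}.
Label its elements g_1 = b^{3} - \tfrac{4}{9}b^{2} - \tfrac{5}{9}a - b + 1, g_2 = a^{2} - \tfrac{47}{20}b^{2} - \tfrac{21}{20}a + \tfrac{63}{20}b - \tfrac{3}{4}, g_3 = ab - b^{2} + \tfrac{3}{4}b - \tfrac{3}{4}.

Reduce p = -ab^{2} - \tfrac{11}{36}b^{2} + \tfrac{5}{9}a + \tfrac{7}{4}b - 1 modulo G:
  leading term ab^{2}: subtract (-b)·g_3 from -ab^{2} - \tfrac{11}{36}b^{2} + \tfrac{5}{9}a + \tfrac{7}{4}b - 1 → -b^{3} + \tfrac{4}{9}b^{2} + \tfrac{5}{9}a + b - 1
  leading term b^{3}: subtract (-1)·g_1 from -b^{3} + \tfrac{4}{9}b^{2} + \tfrac{5}{9}a + b - 1 → 0
  normal form = 0.
Since the normal form is 0, p ∈ I.

The remainder on division by a Gröbner basis is unique — it is the normal form.

-ab^{2} - \tfrac{11}{36}b^{2} + \tfrac{5}{9}a + \tfrac{7}{4}b - 1 lies in I (it reduces to 0).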